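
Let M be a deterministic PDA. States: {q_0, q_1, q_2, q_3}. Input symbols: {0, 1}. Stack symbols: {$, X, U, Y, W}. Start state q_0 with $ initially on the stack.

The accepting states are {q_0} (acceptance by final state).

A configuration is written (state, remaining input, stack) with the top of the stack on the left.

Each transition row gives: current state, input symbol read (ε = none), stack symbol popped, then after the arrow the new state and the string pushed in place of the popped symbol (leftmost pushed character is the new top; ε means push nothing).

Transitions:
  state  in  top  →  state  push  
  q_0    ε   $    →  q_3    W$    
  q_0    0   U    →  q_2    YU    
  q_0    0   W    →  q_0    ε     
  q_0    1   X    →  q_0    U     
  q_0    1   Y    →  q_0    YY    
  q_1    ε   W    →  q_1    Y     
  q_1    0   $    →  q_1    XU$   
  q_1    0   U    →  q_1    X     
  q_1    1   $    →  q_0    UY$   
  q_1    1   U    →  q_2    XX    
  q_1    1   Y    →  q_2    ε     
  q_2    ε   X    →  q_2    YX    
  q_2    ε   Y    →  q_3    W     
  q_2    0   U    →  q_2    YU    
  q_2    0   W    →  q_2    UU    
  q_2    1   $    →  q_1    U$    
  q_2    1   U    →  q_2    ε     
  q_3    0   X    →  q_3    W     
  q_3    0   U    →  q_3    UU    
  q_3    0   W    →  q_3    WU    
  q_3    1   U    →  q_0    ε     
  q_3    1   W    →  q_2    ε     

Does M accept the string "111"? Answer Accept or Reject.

Reject

(q_0, 111, $)
  ε-move, top $: go to q_3, push W$ → (q_3, 111, W$)
  read 1, top W: go to q_2, push ε → (q_2, 11, $)
  read 1, top $: go to q_1, push U$ → (q_1, 1, U$)
  read 1, top U: go to q_2, push XX → (q_2, ε, XX$)
  ε-move, top X: go to q_2, push YX → (q_2, ε, YXX$)
  ε-move, top Y: go to q_3, push W → (q_3, ε, WXX$)
All input consumed; state q_3 ∉ F and no further ε-move applies.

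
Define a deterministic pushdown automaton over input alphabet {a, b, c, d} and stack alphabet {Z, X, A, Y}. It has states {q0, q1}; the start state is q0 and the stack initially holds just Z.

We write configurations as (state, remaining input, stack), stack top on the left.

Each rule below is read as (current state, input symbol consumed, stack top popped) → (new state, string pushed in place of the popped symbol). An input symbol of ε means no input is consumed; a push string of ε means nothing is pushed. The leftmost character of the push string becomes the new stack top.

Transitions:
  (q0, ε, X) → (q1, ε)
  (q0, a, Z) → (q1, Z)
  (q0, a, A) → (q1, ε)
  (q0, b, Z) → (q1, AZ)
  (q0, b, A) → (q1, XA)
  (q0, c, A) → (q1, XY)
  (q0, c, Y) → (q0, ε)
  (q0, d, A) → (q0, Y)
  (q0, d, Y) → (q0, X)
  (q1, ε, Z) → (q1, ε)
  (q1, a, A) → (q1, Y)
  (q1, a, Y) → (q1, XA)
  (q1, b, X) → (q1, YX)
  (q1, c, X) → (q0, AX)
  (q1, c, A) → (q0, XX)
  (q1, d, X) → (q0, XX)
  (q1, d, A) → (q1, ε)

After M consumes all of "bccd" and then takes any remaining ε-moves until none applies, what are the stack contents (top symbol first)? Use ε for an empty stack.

YXZ

(q0, bccd, Z)
  read b, top Z: go to q1, push AZ → (q1, ccd, AZ)
  read c, top A: go to q0, push XX → (q0, cd, XXZ)
  ε-move, top X: go to q1, push ε → (q1, cd, XZ)
  read c, top X: go to q0, push AX → (q0, d, AXZ)
  read d, top A: go to q0, push Y → (q0, ε, YXZ)
All input consumed in state q0 with stack YXZ.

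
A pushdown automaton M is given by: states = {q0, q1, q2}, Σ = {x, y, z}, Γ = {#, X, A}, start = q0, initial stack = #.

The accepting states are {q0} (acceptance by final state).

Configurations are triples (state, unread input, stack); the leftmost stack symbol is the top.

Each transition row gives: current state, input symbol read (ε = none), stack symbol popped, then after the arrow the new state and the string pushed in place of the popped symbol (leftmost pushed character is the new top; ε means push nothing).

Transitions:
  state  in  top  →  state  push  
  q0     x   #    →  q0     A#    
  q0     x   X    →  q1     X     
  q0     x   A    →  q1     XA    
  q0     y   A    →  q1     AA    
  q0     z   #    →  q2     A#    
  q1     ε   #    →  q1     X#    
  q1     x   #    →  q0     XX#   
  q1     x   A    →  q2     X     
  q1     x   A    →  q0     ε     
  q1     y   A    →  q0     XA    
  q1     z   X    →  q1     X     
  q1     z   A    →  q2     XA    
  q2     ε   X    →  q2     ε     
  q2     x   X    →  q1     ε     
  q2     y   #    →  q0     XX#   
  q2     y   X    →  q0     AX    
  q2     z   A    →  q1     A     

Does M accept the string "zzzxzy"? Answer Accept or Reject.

Accept

One accepting computation: (q0, zzzxzy, #) ⊢ (q2, zzxzy, A#) ⊢ (q1, zxzy, A#) ⊢ (q2, xzy, XA#) ⊢ (q1, zy, A#) ⊢ (q2, y, XA#) ⊢ (q0, ε, AXA#)
All input consumed and state q0 ∈ F.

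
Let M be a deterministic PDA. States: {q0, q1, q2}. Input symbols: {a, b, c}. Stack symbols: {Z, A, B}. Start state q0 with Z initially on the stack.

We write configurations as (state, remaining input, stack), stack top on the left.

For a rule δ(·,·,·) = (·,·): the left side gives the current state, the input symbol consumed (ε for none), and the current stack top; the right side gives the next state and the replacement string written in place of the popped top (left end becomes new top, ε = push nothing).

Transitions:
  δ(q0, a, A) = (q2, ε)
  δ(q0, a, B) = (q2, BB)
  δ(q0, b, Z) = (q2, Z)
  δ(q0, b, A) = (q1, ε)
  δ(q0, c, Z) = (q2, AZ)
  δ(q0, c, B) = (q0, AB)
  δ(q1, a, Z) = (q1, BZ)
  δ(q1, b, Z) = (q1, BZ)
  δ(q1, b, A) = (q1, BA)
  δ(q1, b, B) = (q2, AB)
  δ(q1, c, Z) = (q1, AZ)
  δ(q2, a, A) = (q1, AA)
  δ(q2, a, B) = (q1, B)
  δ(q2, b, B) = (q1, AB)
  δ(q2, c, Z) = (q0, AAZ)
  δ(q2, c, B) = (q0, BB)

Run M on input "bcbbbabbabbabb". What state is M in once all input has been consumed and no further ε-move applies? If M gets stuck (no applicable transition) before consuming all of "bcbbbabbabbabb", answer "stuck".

q2

(q0, bcbbbabbabbabb, Z)
  read b, top Z: go to q2, push Z → (q2, cbbbabbabbabb, Z)
  read c, top Z: go to q0, push AAZ → (q0, bbbabbabbabb, AAZ)
  read b, top A: go to q1, push ε → (q1, bbabbabbabb, AZ)
  read b, top A: go to q1, push BA → (q1, babbabbabb, BAZ)
  read b, top B: go to q2, push AB → (q2, abbabbabb, ABAZ)
  read a, top A: go to q1, push AA → (q1, bbabbabb, AABAZ)
  read b, top A: go to q1, push BA → (q1, babbabb, BAABAZ)
  read b, top B: go to q2, push AB → (q2, abbabb, ABAABAZ)
  read a, top A: go to q1, push AA → (q1, bbabb, AABAABAZ)
  read b, top A: go to q1, push BA → (q1, babb, BAABAABAZ)
  read b, top B: go to q2, push AB → (q2, abb, ABAABAABAZ)
  read a, top A: go to q1, push AA → (q1, bb, AABAABAABAZ)
  read b, top A: go to q1, push BA → (q1, b, BAABAABAABAZ)
  read b, top B: go to q2, push AB → (q2, ε, ABAABAABAABAZ)
All input consumed; M is in state q2.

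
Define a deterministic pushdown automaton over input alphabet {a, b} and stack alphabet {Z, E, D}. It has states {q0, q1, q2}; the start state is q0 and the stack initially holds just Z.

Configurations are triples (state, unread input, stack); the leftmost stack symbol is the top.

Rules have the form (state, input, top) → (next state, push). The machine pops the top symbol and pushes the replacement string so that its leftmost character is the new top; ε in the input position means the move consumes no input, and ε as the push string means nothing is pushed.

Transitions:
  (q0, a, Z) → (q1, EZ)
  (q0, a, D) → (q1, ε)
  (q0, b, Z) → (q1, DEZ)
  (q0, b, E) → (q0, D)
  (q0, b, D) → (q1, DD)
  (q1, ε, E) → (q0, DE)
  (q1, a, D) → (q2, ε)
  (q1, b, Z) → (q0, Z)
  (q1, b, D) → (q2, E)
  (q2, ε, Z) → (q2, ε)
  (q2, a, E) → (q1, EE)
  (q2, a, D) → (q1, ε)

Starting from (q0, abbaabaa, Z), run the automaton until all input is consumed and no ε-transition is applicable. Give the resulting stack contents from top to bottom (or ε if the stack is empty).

(q0, abbaabaa, Z)
  read a, top Z: go to q1, push EZ → (q1, bbaabaa, EZ)
  ε-move, top E: go to q0, push DE → (q0, bbaabaa, DEZ)
  read b, top D: go to q1, push DD → (q1, baabaa, DDEZ)
  read b, top D: go to q2, push E → (q2, aabaa, EDEZ)
  read a, top E: go to q1, push EE → (q1, abaa, EEDEZ)
  ε-move, top E: go to q0, push DE → (q0, abaa, DEEDEZ)
  read a, top D: go to q1, push ε → (q1, baa, EEDEZ)
  ε-move, top E: go to q0, push DE → (q0, baa, DEEDEZ)
  read b, top D: go to q1, push DD → (q1, aa, DDEEDEZ)
  read a, top D: go to q2, push ε → (q2, a, DEEDEZ)
  read a, top D: go to q1, push ε → (q1, ε, EEDEZ)
  ε-move, top E: go to q0, push DE → (q0, ε, DEEDEZ)
All input consumed in state q0 with stack DEEDEZ.

DEEDEZ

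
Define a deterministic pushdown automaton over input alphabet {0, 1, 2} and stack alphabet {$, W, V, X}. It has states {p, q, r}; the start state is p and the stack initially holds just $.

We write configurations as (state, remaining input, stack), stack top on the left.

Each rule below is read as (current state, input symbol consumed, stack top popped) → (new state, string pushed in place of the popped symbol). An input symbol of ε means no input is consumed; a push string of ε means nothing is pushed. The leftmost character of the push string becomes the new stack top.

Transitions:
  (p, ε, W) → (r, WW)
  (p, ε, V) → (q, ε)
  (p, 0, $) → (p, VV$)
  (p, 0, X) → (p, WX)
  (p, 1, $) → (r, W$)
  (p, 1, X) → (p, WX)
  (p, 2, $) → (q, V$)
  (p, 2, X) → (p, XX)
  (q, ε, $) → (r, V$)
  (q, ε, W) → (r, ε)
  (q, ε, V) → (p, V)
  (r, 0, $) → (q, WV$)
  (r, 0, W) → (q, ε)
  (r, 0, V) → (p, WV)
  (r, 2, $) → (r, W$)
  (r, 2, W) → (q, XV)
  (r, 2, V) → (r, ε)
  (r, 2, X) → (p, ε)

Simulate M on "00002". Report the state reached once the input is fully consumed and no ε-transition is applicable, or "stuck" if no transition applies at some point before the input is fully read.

q

(p, 00002, $) ⊢ (p, 0002, VV$) ⊢ (q, 0002, V$) ⊢ (p, 0002, V$) ⊢ (q, 0002, $) ⊢ (r, 0002, V$) ⊢ (p, 002, WV$) ⊢ (r, 002, WWV$) ⊢ (q, 02, WV$) ⊢ (r, 02, V$) ⊢ (p, 2, WV$) ⊢ (r, 2, WWV$) ⊢ (q, ε, XVWV$)
All input consumed; M is in state q.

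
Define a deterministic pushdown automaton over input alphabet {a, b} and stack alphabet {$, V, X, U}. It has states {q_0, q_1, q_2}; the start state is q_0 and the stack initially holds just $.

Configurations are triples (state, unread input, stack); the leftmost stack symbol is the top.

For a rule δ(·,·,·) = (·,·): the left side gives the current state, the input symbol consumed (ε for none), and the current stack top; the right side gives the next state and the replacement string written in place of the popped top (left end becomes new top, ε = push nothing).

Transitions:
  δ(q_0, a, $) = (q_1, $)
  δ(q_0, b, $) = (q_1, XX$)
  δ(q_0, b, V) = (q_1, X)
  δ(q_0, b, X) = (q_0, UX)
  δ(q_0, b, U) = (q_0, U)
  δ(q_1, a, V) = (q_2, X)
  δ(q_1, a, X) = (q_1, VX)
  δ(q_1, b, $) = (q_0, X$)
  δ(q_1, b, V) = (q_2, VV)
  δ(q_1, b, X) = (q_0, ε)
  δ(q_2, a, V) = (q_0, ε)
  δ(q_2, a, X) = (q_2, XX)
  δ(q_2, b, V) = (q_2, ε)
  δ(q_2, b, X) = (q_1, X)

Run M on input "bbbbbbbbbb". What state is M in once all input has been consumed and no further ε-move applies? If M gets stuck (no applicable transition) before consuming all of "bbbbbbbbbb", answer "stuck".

q_0

(q_0, bbbbbbbbbb, $)
  read b, top $: go to q_1, push XX$ → (q_1, bbbbbbbbb, XX$)
  read b, top X: go to q_0, push ε → (q_0, bbbbbbbb, X$)
  read b, top X: go to q_0, push UX → (q_0, bbbbbbb, UX$)
  read b, top U: go to q_0, push U → (q_0, bbbbbb, UX$)
  read b, top U: go to q_0, push U → (q_0, bbbbb, UX$)
  read b, top U: go to q_0, push U → (q_0, bbbb, UX$)
  read b, top U: go to q_0, push U → (q_0, bbb, UX$)
  read b, top U: go to q_0, push U → (q_0, bb, UX$)
  read b, top U: go to q_0, push U → (q_0, b, UX$)
  read b, top U: go to q_0, push U → (q_0, ε, UX$)
All input consumed; M is in state q_0.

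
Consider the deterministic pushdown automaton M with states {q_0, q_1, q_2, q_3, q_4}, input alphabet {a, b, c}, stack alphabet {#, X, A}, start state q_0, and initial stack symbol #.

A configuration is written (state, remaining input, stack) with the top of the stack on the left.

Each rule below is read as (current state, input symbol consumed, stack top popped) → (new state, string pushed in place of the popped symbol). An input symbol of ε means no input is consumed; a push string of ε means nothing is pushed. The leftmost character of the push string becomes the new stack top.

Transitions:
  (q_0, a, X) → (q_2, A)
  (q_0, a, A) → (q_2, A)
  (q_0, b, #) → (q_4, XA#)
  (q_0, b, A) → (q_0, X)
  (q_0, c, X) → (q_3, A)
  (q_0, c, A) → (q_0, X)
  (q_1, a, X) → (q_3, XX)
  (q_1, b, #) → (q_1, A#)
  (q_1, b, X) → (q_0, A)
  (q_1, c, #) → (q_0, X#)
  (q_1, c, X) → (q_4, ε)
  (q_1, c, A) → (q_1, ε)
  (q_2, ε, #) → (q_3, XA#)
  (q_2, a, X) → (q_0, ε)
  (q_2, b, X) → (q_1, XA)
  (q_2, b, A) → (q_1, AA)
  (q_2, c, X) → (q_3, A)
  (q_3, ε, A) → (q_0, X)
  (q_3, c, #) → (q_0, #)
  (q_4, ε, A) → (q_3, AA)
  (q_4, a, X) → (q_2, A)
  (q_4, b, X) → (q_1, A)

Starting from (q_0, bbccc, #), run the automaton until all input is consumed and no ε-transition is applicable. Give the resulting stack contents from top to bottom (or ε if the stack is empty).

(q_0, bbccc, #)
  read b, top #: go to q_4, push XA# → (q_4, bccc, XA#)
  read b, top X: go to q_1, push A → (q_1, ccc, AA#)
  read c, top A: go to q_1, push ε → (q_1, cc, A#)
  read c, top A: go to q_1, push ε → (q_1, c, #)
  read c, top #: go to q_0, push X# → (q_0, ε, X#)
All input consumed in state q_0 with stack X#.

X#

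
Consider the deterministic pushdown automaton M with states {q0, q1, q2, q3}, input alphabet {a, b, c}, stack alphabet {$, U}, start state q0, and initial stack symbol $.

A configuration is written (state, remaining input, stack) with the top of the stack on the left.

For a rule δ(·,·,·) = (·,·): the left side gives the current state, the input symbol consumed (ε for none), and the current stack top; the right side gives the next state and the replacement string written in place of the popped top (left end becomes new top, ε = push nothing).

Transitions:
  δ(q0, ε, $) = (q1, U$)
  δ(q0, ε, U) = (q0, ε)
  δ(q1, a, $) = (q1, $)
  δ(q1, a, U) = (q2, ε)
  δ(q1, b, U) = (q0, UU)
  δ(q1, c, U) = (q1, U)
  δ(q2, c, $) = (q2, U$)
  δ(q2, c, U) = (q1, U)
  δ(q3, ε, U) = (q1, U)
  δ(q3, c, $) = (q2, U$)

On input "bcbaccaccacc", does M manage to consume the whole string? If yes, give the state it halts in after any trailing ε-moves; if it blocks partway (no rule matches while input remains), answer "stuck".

(q0, bcbaccaccacc, $) ⊢ (q1, bcbaccaccacc, U$) ⊢ (q0, cbaccaccacc, UU$) ⊢ (q0, cbaccaccacc, U$) ⊢ (q0, cbaccaccacc, $) ⊢ (q1, cbaccaccacc, U$) ⊢ (q1, baccaccacc, U$) ⊢ (q0, accaccacc, UU$) ⊢ (q0, accaccacc, U$) ⊢ (q0, accaccacc, $) ⊢ (q1, accaccacc, U$) ⊢ (q2, ccaccacc, $) ⊢ (q2, caccacc, U$) ⊢ (q1, accacc, U$) ⊢ (q2, ccacc, $) ⊢ (q2, cacc, U$) ⊢ (q1, acc, U$) ⊢ (q2, cc, $) ⊢ (q2, c, U$) ⊢ (q1, ε, U$)
All input consumed; M is in state q1.

q1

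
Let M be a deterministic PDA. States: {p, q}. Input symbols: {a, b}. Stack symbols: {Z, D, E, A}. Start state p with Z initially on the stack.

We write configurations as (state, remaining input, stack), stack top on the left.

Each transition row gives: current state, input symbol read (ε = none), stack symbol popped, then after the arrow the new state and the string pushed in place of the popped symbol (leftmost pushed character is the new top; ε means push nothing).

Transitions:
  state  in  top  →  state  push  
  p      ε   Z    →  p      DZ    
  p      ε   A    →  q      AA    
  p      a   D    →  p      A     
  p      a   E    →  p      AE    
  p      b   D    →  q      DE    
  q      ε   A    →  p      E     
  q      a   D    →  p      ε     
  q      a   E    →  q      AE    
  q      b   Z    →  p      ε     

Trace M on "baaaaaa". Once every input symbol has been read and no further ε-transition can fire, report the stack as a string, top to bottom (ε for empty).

(p, baaaaaa, Z)
  ε-move, top Z: go to p, push DZ → (p, baaaaaa, DZ)
  read b, top D: go to q, push DE → (q, aaaaaa, DEZ)
  read a, top D: go to p, push ε → (p, aaaaa, EZ)
  read a, top E: go to p, push AE → (p, aaaa, AEZ)
  ε-move, top A: go to q, push AA → (q, aaaa, AAEZ)
  ε-move, top A: go to p, push E → (p, aaaa, EAEZ)
  read a, top E: go to p, push AE → (p, aaa, AEAEZ)
  ε-move, top A: go to q, push AA → (q, aaa, AAEAEZ)
  ε-move, top A: go to p, push E → (p, aaa, EAEAEZ)
  read a, top E: go to p, push AE → (p, aa, AEAEAEZ)
  ε-move, top A: go to q, push AA → (q, aa, AAEAEAEZ)
  ε-move, top A: go to p, push E → (p, aa, EAEAEAEZ)
  read a, top E: go to p, push AE → (p, a, AEAEAEAEZ)
  ε-move, top A: go to q, push AA → (q, a, AAEAEAEAEZ)
  ε-move, top A: go to p, push E → (p, a, EAEAEAEAEZ)
  read a, top E: go to p, push AE → (p, ε, AEAEAEAEAEZ)
  ε-move, top A: go to q, push AA → (q, ε, AAEAEAEAEAEZ)
  ε-move, top A: go to p, push E → (p, ε, EAEAEAEAEAEZ)
All input consumed in state p with stack EAEAEAEAEAEZ.

EAEAEAEAEAEZ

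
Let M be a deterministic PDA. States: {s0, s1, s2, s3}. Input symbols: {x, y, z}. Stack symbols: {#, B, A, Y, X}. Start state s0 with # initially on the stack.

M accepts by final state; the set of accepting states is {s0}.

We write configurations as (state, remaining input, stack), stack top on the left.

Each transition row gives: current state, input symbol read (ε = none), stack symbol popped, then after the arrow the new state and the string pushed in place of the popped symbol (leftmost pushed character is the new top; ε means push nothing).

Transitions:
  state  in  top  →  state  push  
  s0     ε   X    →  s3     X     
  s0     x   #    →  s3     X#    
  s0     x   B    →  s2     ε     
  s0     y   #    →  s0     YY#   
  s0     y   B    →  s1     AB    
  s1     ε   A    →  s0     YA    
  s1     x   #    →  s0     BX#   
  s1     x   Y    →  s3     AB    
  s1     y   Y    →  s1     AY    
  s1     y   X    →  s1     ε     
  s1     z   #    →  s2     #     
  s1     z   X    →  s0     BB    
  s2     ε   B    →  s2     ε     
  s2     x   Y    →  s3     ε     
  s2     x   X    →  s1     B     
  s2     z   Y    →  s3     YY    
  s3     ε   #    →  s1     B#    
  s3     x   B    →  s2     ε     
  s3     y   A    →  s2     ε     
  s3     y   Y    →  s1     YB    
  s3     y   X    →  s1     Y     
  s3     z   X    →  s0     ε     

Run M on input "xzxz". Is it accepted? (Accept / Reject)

Accept

(s0, xzxz, #) ⊢ (s3, zxz, X#) ⊢ (s0, xz, #) ⊢ (s3, z, X#) ⊢ (s0, ε, #)
All input consumed; state s0 ∈ F.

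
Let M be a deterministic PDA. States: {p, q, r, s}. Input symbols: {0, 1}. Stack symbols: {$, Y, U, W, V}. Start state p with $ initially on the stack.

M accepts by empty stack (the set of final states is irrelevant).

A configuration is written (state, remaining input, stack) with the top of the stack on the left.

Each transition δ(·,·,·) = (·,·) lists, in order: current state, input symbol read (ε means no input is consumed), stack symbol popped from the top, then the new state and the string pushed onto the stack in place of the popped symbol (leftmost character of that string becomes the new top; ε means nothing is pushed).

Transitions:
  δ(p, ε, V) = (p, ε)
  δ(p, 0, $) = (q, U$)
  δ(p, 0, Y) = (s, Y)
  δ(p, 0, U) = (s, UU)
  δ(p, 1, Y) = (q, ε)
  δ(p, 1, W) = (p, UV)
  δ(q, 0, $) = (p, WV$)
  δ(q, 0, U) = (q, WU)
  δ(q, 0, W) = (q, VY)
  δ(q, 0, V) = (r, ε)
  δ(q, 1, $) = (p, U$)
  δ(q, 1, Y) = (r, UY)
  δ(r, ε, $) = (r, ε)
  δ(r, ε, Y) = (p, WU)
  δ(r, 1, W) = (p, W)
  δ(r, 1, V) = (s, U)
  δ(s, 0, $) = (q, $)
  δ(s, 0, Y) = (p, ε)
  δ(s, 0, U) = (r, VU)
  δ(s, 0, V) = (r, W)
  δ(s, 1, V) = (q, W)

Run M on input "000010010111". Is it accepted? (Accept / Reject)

Reject

(p, 000010010111, $) ⊢ (q, 00010010111, U$) ⊢ (q, 0010010111, WU$) ⊢ (q, 010010111, VYU$) ⊢ (r, 10010111, YU$) ⊢ (p, 10010111, WUU$) ⊢ (p, 0010111, UVUU$) ⊢ (s, 010111, UUVUU$) ⊢ (r, 10111, VUUVUU$) ⊢ (s, 0111, UUUVUU$) ⊢ (r, 111, VUUUVUU$) ⊢ (s, 11, UUUUVUU$)
No transition applies at (s, 11, UUUUVUU$); input not fully consumed.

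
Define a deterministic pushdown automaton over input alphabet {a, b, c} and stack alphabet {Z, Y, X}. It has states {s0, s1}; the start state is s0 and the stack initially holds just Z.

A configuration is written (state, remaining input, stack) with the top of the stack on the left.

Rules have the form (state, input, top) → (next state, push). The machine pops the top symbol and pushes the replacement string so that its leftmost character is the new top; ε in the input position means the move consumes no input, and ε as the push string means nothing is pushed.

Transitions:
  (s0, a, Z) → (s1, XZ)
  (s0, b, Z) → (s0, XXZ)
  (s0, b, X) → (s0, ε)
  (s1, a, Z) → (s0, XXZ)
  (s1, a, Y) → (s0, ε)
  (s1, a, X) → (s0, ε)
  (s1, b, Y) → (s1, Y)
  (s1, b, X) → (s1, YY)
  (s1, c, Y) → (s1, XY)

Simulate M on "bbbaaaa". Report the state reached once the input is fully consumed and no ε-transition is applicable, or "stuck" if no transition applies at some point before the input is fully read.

s0

(s0, bbbaaaa, Z) ⊢ (s0, bbaaaa, XXZ) ⊢ (s0, baaaa, XZ) ⊢ (s0, aaaa, Z) ⊢ (s1, aaa, XZ) ⊢ (s0, aa, Z) ⊢ (s1, a, XZ) ⊢ (s0, ε, Z)
All input consumed; M is in state s0.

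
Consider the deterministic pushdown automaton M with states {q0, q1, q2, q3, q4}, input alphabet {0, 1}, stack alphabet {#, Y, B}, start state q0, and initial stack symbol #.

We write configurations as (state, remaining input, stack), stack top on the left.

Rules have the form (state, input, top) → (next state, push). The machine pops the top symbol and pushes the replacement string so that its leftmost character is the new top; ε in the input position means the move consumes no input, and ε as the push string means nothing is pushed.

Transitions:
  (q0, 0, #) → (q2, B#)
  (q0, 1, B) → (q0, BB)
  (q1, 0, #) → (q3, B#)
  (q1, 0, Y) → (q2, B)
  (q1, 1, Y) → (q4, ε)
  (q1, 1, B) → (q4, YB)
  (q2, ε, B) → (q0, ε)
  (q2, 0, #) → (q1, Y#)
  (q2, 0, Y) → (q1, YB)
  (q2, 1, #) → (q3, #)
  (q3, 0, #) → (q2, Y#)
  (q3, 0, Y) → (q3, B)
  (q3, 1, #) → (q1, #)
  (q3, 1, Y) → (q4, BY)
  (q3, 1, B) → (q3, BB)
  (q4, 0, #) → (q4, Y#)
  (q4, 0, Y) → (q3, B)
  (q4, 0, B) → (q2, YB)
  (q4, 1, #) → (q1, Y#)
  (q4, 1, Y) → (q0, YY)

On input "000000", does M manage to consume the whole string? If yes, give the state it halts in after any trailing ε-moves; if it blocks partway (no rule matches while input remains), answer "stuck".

q0

(q0, 000000, #)
  read 0, top #: go to q2, push B# → (q2, 00000, B#)
  ε-move, top B: go to q0, push ε → (q0, 00000, #)
  read 0, top #: go to q2, push B# → (q2, 0000, B#)
  ε-move, top B: go to q0, push ε → (q0, 0000, #)
  read 0, top #: go to q2, push B# → (q2, 000, B#)
  ε-move, top B: go to q0, push ε → (q0, 000, #)
  read 0, top #: go to q2, push B# → (q2, 00, B#)
  ε-move, top B: go to q0, push ε → (q0, 00, #)
  read 0, top #: go to q2, push B# → (q2, 0, B#)
  ε-move, top B: go to q0, push ε → (q0, 0, #)
  read 0, top #: go to q2, push B# → (q2, ε, B#)
  ε-move, top B: go to q0, push ε → (q0, ε, #)
All input consumed; M is in state q0.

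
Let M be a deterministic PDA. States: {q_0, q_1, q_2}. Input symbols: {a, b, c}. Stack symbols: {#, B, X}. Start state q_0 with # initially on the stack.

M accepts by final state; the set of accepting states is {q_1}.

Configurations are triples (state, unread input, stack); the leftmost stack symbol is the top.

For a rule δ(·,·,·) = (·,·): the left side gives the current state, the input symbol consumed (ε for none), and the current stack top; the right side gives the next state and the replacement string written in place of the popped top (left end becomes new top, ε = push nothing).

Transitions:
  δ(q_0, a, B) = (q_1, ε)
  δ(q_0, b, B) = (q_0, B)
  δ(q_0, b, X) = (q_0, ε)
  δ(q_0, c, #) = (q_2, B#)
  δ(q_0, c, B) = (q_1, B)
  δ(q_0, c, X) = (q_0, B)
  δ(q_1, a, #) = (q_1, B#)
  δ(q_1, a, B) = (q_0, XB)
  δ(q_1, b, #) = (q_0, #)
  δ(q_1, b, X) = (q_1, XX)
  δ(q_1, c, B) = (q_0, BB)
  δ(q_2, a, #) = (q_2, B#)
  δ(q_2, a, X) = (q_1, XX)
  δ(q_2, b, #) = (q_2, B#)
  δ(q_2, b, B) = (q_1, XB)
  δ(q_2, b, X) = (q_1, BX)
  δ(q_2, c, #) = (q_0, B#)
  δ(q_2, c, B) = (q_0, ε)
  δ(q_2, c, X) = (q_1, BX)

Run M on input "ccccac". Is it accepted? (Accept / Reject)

(q_0, ccccac, #)
  read c, top #: go to q_2, push B# → (q_2, cccac, B#)
  read c, top B: go to q_0, push ε → (q_0, ccac, #)
  read c, top #: go to q_2, push B# → (q_2, cac, B#)
  read c, top B: go to q_0, push ε → (q_0, ac, #)
No transition applies at (q_0, ac, #); input not fully consumed.

Reject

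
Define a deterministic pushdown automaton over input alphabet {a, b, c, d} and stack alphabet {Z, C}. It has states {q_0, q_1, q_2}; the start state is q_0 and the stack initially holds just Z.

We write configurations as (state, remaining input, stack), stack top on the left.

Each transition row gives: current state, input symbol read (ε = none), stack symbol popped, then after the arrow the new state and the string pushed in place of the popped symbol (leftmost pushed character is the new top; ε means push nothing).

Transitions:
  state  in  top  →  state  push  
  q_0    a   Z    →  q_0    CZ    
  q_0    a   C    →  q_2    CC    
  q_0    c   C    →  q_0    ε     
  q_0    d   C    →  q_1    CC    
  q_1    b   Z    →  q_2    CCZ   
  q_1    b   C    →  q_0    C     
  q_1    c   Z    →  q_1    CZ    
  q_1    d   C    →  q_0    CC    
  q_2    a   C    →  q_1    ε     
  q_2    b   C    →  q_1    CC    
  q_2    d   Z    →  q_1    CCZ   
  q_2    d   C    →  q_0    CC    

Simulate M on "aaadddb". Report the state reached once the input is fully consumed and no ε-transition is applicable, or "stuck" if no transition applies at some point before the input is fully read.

stuck

(q_0, aaadddb, Z)
  read a, top Z: go to q_0, push CZ → (q_0, aadddb, CZ)
  read a, top C: go to q_2, push CC → (q_2, adddb, CCZ)
  read a, top C: go to q_1, push ε → (q_1, dddb, CZ)
  read d, top C: go to q_0, push CC → (q_0, ddb, CCZ)
  read d, top C: go to q_1, push CC → (q_1, db, CCCZ)
  read d, top C: go to q_0, push CC → (q_0, b, CCCCZ)
No transition for (q_0, b, top C); M blocks with input b remaining.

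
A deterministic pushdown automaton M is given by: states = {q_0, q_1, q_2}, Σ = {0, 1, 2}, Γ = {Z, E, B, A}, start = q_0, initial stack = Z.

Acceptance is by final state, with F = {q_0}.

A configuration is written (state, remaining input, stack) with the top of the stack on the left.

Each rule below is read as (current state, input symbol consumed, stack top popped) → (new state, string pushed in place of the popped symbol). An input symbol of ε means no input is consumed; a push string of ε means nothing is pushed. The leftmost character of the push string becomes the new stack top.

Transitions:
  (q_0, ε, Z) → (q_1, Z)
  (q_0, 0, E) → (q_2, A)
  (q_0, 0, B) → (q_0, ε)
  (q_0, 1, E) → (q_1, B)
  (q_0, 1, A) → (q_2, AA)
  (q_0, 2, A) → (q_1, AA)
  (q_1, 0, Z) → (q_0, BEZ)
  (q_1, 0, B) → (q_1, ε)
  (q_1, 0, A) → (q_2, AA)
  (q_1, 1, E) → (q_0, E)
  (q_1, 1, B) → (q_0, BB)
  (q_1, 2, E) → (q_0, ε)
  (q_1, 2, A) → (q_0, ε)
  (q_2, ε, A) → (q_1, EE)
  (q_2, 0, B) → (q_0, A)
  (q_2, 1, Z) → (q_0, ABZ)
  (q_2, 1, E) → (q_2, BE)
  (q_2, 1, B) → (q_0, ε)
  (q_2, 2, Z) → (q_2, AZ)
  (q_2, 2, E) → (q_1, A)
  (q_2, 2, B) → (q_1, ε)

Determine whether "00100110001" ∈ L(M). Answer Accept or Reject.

Reject

(q_0, 00100110001, Z)
  ε-move, top Z: go to q_1, push Z → (q_1, 00100110001, Z)
  read 0, top Z: go to q_0, push BEZ → (q_0, 0100110001, BEZ)
  read 0, top B: go to q_0, push ε → (q_0, 100110001, EZ)
  read 1, top E: go to q_1, push B → (q_1, 00110001, BZ)
  read 0, top B: go to q_1, push ε → (q_1, 0110001, Z)
  read 0, top Z: go to q_0, push BEZ → (q_0, 110001, BEZ)
No transition applies at (q_0, 110001, BEZ); input not fully consumed.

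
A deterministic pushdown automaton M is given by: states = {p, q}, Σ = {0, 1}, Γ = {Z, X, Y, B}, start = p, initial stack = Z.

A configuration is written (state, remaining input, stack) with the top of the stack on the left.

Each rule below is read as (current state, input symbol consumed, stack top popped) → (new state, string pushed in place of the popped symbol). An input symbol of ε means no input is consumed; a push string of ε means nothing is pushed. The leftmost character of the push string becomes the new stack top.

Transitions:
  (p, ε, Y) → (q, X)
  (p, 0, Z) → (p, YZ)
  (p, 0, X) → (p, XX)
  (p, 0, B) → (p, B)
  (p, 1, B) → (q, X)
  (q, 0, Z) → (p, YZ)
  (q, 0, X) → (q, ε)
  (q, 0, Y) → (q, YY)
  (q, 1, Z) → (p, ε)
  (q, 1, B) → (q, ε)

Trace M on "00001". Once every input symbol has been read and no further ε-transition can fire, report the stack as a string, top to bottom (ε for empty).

(p, 00001, Z)
  read 0, top Z: go to p, push YZ → (p, 0001, YZ)
  ε-move, top Y: go to q, push X → (q, 0001, XZ)
  read 0, top X: go to q, push ε → (q, 001, Z)
  read 0, top Z: go to p, push YZ → (p, 01, YZ)
  ε-move, top Y: go to q, push X → (q, 01, XZ)
  read 0, top X: go to q, push ε → (q, 1, Z)
  read 1, top Z: go to p, push ε → (p, ε, ε)
All input consumed in state p with stack ε.

ε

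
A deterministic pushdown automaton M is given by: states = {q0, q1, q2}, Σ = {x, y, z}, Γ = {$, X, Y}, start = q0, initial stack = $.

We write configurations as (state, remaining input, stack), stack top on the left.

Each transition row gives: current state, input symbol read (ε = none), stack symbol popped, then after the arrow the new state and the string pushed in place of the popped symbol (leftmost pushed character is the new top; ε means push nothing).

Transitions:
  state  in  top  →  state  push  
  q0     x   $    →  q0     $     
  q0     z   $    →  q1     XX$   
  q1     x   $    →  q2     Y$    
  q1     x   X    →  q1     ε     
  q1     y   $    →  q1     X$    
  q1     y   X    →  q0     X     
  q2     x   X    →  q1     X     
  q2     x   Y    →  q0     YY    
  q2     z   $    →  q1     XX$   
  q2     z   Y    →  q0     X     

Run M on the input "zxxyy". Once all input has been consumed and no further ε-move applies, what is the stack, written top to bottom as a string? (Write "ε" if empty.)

(q0, zxxyy, $)
  read z, top $: go to q1, push XX$ → (q1, xxyy, XX$)
  read x, top X: go to q1, push ε → (q1, xyy, X$)
  read x, top X: go to q1, push ε → (q1, yy, $)
  read y, top $: go to q1, push X$ → (q1, y, X$)
  read y, top X: go to q0, push X → (q0, ε, X$)
All input consumed in state q0 with stack X$.

X$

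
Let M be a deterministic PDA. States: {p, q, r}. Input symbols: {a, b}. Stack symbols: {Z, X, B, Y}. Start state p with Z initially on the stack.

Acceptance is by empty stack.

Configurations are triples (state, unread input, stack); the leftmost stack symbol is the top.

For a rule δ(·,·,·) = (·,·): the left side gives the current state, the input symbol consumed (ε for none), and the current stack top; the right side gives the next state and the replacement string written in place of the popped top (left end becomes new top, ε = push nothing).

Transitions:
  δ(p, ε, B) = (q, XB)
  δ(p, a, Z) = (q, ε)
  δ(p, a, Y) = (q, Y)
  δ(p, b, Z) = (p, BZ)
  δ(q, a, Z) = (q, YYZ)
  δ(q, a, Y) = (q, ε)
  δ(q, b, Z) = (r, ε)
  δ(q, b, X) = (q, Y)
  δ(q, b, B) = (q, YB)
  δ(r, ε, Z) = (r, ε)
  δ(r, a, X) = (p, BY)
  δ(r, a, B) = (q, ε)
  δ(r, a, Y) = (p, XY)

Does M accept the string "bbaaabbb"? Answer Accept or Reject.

Reject

(p, bbaaabbb, Z)
  read b, top Z: go to p, push BZ → (p, baaabbb, BZ)
  ε-move, top B: go to q, push XB → (q, baaabbb, XBZ)
  read b, top X: go to q, push Y → (q, aaabbb, YBZ)
  read a, top Y: go to q, push ε → (q, aabbb, BZ)
No transition applies at (q, aabbb, BZ); input not fully consumed.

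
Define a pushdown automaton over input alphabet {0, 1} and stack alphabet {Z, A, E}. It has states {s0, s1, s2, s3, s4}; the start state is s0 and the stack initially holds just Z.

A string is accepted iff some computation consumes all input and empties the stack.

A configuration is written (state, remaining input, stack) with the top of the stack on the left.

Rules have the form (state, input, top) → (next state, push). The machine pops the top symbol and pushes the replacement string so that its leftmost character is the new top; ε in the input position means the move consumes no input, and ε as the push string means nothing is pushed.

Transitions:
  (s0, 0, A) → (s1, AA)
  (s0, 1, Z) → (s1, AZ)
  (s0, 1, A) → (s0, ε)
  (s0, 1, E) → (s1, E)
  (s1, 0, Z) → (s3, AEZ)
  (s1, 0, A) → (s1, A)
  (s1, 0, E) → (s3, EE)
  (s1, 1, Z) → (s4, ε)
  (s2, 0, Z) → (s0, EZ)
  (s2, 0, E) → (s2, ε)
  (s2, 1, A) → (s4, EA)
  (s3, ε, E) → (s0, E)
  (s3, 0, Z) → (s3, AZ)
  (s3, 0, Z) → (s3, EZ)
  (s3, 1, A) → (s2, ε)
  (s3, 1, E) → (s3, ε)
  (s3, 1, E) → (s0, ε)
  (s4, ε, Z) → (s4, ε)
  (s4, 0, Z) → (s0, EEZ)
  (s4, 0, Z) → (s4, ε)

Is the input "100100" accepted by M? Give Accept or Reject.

No computation consumes all input and empties the stack.

Reject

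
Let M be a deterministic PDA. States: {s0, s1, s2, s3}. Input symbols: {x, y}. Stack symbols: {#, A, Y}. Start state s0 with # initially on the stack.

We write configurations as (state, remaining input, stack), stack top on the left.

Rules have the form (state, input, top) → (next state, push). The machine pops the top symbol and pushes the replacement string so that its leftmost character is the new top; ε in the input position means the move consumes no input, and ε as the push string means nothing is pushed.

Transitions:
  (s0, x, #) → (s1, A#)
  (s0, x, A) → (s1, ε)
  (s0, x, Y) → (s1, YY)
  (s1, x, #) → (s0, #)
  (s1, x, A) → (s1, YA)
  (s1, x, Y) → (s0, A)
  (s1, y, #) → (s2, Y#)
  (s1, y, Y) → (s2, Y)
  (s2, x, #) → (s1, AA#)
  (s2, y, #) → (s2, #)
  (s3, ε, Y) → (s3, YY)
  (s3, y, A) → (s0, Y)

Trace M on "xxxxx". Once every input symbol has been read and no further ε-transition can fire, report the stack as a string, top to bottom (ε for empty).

(s0, xxxxx, #)
  read x, top #: go to s1, push A# → (s1, xxxx, A#)
  read x, top A: go to s1, push YA → (s1, xxx, YA#)
  read x, top Y: go to s0, push A → (s0, xx, AA#)
  read x, top A: go to s1, push ε → (s1, x, A#)
  read x, top A: go to s1, push YA → (s1, ε, YA#)
All input consumed in state s1 with stack YA#.

YA#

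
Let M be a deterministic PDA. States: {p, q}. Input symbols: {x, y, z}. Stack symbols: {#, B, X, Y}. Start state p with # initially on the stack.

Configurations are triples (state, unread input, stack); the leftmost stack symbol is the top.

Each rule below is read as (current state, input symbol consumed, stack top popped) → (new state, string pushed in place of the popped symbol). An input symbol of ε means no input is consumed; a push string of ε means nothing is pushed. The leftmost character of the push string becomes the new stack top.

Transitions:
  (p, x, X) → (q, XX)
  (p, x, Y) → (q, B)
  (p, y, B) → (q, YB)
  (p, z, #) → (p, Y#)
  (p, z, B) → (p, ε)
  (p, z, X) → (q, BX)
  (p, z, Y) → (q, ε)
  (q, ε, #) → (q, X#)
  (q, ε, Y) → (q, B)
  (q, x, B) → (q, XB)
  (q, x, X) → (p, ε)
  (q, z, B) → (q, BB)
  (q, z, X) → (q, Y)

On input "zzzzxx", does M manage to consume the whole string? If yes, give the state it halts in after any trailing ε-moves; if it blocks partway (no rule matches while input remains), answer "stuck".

(p, zzzzxx, #) ⊢ (p, zzzxx, Y#) ⊢ (q, zzxx, #) ⊢ (q, zzxx, X#) ⊢ (q, zxx, Y#) ⊢ (q, zxx, B#) ⊢ (q, xx, BB#) ⊢ (q, x, XBB#) ⊢ (p, ε, BB#)
All input consumed; M is in state p.

p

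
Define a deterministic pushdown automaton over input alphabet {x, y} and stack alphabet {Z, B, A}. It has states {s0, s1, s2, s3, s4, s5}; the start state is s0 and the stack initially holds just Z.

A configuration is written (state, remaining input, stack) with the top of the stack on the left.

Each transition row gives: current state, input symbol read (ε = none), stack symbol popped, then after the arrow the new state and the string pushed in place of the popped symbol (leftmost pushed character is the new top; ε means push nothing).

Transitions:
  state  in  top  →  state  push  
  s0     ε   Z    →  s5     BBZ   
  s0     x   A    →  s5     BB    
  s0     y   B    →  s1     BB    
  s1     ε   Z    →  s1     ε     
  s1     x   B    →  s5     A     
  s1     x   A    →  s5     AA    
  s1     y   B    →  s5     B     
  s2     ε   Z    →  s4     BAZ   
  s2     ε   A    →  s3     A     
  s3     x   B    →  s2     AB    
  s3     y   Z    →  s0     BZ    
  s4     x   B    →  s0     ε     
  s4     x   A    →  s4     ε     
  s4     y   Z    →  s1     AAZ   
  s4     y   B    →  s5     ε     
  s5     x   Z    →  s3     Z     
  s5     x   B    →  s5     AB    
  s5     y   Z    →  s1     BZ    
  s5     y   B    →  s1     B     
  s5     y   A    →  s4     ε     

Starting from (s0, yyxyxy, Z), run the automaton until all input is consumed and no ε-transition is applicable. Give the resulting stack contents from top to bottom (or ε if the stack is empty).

BBZ

(s0, yyxyxy, Z) ⊢ (s5, yyxyxy, BBZ) ⊢ (s1, yxyxy, BBZ) ⊢ (s5, xyxy, BBZ) ⊢ (s5, yxy, ABBZ) ⊢ (s4, xy, BBZ) ⊢ (s0, y, BZ) ⊢ (s1, ε, BBZ)
All input consumed in state s1 with stack BBZ.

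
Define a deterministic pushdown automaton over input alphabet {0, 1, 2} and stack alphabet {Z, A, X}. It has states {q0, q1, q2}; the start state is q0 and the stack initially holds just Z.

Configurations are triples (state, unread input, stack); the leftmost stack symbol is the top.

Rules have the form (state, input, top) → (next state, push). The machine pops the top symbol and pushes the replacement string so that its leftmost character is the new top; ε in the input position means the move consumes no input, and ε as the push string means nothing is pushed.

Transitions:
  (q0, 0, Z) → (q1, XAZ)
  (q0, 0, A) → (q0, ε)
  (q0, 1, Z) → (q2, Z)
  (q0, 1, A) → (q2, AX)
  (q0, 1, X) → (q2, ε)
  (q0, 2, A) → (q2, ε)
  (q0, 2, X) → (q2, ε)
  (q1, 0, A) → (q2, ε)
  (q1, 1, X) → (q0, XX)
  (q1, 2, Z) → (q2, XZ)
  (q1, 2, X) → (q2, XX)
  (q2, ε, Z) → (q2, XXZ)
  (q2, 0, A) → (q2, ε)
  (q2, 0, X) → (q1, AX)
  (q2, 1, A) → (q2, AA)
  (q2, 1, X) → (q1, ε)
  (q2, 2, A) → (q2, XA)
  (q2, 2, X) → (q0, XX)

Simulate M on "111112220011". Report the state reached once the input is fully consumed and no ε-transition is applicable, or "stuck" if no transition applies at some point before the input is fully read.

(q0, 111112220011, Z)
  read 1, top Z: go to q2, push Z → (q2, 11112220011, Z)
  ε-move, top Z: go to q2, push XXZ → (q2, 11112220011, XXZ)
  read 1, top X: go to q1, push ε → (q1, 1112220011, XZ)
  read 1, top X: go to q0, push XX → (q0, 112220011, XXZ)
  read 1, top X: go to q2, push ε → (q2, 12220011, XZ)
  read 1, top X: go to q1, push ε → (q1, 2220011, Z)
  read 2, top Z: go to q2, push XZ → (q2, 220011, XZ)
  read 2, top X: go to q0, push XX → (q0, 20011, XXZ)
  read 2, top X: go to q2, push ε → (q2, 0011, XZ)
  read 0, top X: go to q1, push AX → (q1, 011, AXZ)
  read 0, top A: go to q2, push ε → (q2, 11, XZ)
  read 1, top X: go to q1, push ε → (q1, 1, Z)
No transition for (q1, 1, top Z); M blocks with input 1 remaining.

stuck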